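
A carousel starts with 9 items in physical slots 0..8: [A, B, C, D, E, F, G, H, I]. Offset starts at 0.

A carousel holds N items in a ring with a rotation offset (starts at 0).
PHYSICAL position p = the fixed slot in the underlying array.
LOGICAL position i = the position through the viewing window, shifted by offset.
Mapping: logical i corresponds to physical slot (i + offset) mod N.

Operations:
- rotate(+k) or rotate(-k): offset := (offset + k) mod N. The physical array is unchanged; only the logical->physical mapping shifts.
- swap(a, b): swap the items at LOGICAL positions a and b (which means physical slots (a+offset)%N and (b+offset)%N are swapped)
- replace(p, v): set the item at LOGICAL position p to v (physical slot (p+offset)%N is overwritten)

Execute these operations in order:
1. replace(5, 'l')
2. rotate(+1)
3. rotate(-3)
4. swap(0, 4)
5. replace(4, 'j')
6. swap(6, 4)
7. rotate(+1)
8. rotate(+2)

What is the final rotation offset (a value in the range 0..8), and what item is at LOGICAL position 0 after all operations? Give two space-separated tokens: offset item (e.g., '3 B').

Answer: 1 B

Derivation:
After op 1 (replace(5, 'l')): offset=0, physical=[A,B,C,D,E,l,G,H,I], logical=[A,B,C,D,E,l,G,H,I]
After op 2 (rotate(+1)): offset=1, physical=[A,B,C,D,E,l,G,H,I], logical=[B,C,D,E,l,G,H,I,A]
After op 3 (rotate(-3)): offset=7, physical=[A,B,C,D,E,l,G,H,I], logical=[H,I,A,B,C,D,E,l,G]
After op 4 (swap(0, 4)): offset=7, physical=[A,B,H,D,E,l,G,C,I], logical=[C,I,A,B,H,D,E,l,G]
After op 5 (replace(4, 'j')): offset=7, physical=[A,B,j,D,E,l,G,C,I], logical=[C,I,A,B,j,D,E,l,G]
After op 6 (swap(6, 4)): offset=7, physical=[A,B,E,D,j,l,G,C,I], logical=[C,I,A,B,E,D,j,l,G]
After op 7 (rotate(+1)): offset=8, physical=[A,B,E,D,j,l,G,C,I], logical=[I,A,B,E,D,j,l,G,C]
After op 8 (rotate(+2)): offset=1, physical=[A,B,E,D,j,l,G,C,I], logical=[B,E,D,j,l,G,C,I,A]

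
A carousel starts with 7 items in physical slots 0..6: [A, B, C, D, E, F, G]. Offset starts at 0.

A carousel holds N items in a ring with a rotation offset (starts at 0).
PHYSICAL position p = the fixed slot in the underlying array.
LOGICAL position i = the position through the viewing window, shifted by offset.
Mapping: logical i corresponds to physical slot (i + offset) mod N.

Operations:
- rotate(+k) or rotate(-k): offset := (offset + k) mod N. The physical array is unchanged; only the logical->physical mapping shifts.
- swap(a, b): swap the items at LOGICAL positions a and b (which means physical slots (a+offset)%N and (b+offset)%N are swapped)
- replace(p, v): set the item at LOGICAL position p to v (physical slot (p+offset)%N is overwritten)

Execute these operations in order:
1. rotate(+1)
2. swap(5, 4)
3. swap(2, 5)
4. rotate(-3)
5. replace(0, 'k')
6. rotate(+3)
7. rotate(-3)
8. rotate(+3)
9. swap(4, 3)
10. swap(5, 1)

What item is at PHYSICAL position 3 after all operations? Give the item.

Answer: F

Derivation:
After op 1 (rotate(+1)): offset=1, physical=[A,B,C,D,E,F,G], logical=[B,C,D,E,F,G,A]
After op 2 (swap(5, 4)): offset=1, physical=[A,B,C,D,E,G,F], logical=[B,C,D,E,G,F,A]
After op 3 (swap(2, 5)): offset=1, physical=[A,B,C,F,E,G,D], logical=[B,C,F,E,G,D,A]
After op 4 (rotate(-3)): offset=5, physical=[A,B,C,F,E,G,D], logical=[G,D,A,B,C,F,E]
After op 5 (replace(0, 'k')): offset=5, physical=[A,B,C,F,E,k,D], logical=[k,D,A,B,C,F,E]
After op 6 (rotate(+3)): offset=1, physical=[A,B,C,F,E,k,D], logical=[B,C,F,E,k,D,A]
After op 7 (rotate(-3)): offset=5, physical=[A,B,C,F,E,k,D], logical=[k,D,A,B,C,F,E]
After op 8 (rotate(+3)): offset=1, physical=[A,B,C,F,E,k,D], logical=[B,C,F,E,k,D,A]
After op 9 (swap(4, 3)): offset=1, physical=[A,B,C,F,k,E,D], logical=[B,C,F,k,E,D,A]
After op 10 (swap(5, 1)): offset=1, physical=[A,B,D,F,k,E,C], logical=[B,D,F,k,E,C,A]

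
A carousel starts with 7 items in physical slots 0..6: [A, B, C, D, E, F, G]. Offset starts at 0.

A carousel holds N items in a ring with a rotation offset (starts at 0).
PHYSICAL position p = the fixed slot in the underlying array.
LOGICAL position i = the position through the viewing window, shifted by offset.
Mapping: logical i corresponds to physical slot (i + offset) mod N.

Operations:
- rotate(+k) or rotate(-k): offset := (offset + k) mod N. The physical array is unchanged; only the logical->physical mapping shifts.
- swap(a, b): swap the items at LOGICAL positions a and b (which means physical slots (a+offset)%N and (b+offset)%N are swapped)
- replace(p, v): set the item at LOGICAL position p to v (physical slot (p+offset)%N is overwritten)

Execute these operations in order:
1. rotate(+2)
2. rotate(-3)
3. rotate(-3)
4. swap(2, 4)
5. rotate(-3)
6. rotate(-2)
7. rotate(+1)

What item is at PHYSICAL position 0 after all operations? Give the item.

Answer: F

Derivation:
After op 1 (rotate(+2)): offset=2, physical=[A,B,C,D,E,F,G], logical=[C,D,E,F,G,A,B]
After op 2 (rotate(-3)): offset=6, physical=[A,B,C,D,E,F,G], logical=[G,A,B,C,D,E,F]
After op 3 (rotate(-3)): offset=3, physical=[A,B,C,D,E,F,G], logical=[D,E,F,G,A,B,C]
After op 4 (swap(2, 4)): offset=3, physical=[F,B,C,D,E,A,G], logical=[D,E,A,G,F,B,C]
After op 5 (rotate(-3)): offset=0, physical=[F,B,C,D,E,A,G], logical=[F,B,C,D,E,A,G]
After op 6 (rotate(-2)): offset=5, physical=[F,B,C,D,E,A,G], logical=[A,G,F,B,C,D,E]
After op 7 (rotate(+1)): offset=6, physical=[F,B,C,D,E,A,G], logical=[G,F,B,C,D,E,A]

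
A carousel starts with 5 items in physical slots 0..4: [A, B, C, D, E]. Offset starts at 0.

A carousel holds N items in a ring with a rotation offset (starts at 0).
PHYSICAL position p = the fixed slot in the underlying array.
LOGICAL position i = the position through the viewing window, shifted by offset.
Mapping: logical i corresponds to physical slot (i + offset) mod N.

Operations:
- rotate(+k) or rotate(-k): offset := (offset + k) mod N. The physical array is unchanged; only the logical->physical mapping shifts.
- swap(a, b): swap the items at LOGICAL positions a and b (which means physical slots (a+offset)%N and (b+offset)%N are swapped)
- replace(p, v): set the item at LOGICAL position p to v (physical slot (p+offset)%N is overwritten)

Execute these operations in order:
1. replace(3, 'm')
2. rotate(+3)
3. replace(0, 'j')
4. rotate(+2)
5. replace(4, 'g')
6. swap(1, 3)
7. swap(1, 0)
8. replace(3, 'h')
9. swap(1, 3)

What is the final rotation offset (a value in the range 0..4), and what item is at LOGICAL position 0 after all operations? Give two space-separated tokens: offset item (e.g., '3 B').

After op 1 (replace(3, 'm')): offset=0, physical=[A,B,C,m,E], logical=[A,B,C,m,E]
After op 2 (rotate(+3)): offset=3, physical=[A,B,C,m,E], logical=[m,E,A,B,C]
After op 3 (replace(0, 'j')): offset=3, physical=[A,B,C,j,E], logical=[j,E,A,B,C]
After op 4 (rotate(+2)): offset=0, physical=[A,B,C,j,E], logical=[A,B,C,j,E]
After op 5 (replace(4, 'g')): offset=0, physical=[A,B,C,j,g], logical=[A,B,C,j,g]
After op 6 (swap(1, 3)): offset=0, physical=[A,j,C,B,g], logical=[A,j,C,B,g]
After op 7 (swap(1, 0)): offset=0, physical=[j,A,C,B,g], logical=[j,A,C,B,g]
After op 8 (replace(3, 'h')): offset=0, physical=[j,A,C,h,g], logical=[j,A,C,h,g]
After op 9 (swap(1, 3)): offset=0, physical=[j,h,C,A,g], logical=[j,h,C,A,g]

Answer: 0 j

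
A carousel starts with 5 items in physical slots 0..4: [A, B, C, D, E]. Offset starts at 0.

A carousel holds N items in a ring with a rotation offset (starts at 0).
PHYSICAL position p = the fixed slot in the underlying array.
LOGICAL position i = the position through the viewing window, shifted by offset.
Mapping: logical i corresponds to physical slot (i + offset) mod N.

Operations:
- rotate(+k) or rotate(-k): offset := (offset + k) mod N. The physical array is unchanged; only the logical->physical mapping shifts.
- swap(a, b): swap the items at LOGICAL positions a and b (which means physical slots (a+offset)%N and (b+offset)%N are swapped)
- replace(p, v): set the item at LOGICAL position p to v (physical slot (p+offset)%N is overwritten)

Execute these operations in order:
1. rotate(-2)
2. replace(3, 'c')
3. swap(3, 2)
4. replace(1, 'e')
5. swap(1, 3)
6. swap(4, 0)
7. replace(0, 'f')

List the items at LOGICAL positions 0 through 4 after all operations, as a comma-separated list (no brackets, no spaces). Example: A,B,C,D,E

Answer: f,A,c,e,D

Derivation:
After op 1 (rotate(-2)): offset=3, physical=[A,B,C,D,E], logical=[D,E,A,B,C]
After op 2 (replace(3, 'c')): offset=3, physical=[A,c,C,D,E], logical=[D,E,A,c,C]
After op 3 (swap(3, 2)): offset=3, physical=[c,A,C,D,E], logical=[D,E,c,A,C]
After op 4 (replace(1, 'e')): offset=3, physical=[c,A,C,D,e], logical=[D,e,c,A,C]
After op 5 (swap(1, 3)): offset=3, physical=[c,e,C,D,A], logical=[D,A,c,e,C]
After op 6 (swap(4, 0)): offset=3, physical=[c,e,D,C,A], logical=[C,A,c,e,D]
After op 7 (replace(0, 'f')): offset=3, physical=[c,e,D,f,A], logical=[f,A,c,e,D]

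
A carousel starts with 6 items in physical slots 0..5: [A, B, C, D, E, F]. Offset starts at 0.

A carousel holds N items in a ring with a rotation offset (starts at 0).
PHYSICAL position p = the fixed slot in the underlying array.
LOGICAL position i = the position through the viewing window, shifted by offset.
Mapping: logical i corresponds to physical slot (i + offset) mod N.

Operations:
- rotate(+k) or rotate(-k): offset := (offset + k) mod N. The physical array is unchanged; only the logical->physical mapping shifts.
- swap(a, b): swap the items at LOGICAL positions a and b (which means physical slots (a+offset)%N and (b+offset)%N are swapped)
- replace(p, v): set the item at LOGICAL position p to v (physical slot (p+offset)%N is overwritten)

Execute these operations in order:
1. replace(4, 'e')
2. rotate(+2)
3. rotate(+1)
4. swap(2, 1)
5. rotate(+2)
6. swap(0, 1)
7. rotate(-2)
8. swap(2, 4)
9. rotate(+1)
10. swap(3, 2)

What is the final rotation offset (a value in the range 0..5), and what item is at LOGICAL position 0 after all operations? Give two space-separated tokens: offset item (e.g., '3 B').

Answer: 4 F

Derivation:
After op 1 (replace(4, 'e')): offset=0, physical=[A,B,C,D,e,F], logical=[A,B,C,D,e,F]
After op 2 (rotate(+2)): offset=2, physical=[A,B,C,D,e,F], logical=[C,D,e,F,A,B]
After op 3 (rotate(+1)): offset=3, physical=[A,B,C,D,e,F], logical=[D,e,F,A,B,C]
After op 4 (swap(2, 1)): offset=3, physical=[A,B,C,D,F,e], logical=[D,F,e,A,B,C]
After op 5 (rotate(+2)): offset=5, physical=[A,B,C,D,F,e], logical=[e,A,B,C,D,F]
After op 6 (swap(0, 1)): offset=5, physical=[e,B,C,D,F,A], logical=[A,e,B,C,D,F]
After op 7 (rotate(-2)): offset=3, physical=[e,B,C,D,F,A], logical=[D,F,A,e,B,C]
After op 8 (swap(2, 4)): offset=3, physical=[e,A,C,D,F,B], logical=[D,F,B,e,A,C]
After op 9 (rotate(+1)): offset=4, physical=[e,A,C,D,F,B], logical=[F,B,e,A,C,D]
After op 10 (swap(3, 2)): offset=4, physical=[A,e,C,D,F,B], logical=[F,B,A,e,C,D]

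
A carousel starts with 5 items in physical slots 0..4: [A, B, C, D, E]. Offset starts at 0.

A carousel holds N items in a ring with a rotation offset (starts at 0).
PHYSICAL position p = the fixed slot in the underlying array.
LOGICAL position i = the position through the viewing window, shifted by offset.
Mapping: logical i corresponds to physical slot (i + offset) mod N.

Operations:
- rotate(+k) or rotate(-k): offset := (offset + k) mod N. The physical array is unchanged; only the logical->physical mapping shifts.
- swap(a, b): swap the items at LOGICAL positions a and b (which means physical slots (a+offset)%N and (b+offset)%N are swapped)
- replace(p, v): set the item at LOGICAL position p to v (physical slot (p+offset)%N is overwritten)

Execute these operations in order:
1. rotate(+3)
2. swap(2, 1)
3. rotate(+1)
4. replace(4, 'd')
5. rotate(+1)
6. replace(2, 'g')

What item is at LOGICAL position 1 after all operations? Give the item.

Answer: B

Derivation:
After op 1 (rotate(+3)): offset=3, physical=[A,B,C,D,E], logical=[D,E,A,B,C]
After op 2 (swap(2, 1)): offset=3, physical=[E,B,C,D,A], logical=[D,A,E,B,C]
After op 3 (rotate(+1)): offset=4, physical=[E,B,C,D,A], logical=[A,E,B,C,D]
After op 4 (replace(4, 'd')): offset=4, physical=[E,B,C,d,A], logical=[A,E,B,C,d]
After op 5 (rotate(+1)): offset=0, physical=[E,B,C,d,A], logical=[E,B,C,d,A]
After op 6 (replace(2, 'g')): offset=0, physical=[E,B,g,d,A], logical=[E,B,g,d,A]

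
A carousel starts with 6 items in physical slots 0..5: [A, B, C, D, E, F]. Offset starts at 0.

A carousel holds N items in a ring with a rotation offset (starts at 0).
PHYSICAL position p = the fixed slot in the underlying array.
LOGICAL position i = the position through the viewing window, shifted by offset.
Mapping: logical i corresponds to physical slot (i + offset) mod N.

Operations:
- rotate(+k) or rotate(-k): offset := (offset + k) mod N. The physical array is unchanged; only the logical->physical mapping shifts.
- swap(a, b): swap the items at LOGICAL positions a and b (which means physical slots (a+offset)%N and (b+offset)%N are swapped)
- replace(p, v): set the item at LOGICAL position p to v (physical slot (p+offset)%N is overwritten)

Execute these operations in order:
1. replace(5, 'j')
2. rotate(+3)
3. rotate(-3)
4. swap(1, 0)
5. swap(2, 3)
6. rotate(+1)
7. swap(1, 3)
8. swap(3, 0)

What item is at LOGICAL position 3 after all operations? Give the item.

After op 1 (replace(5, 'j')): offset=0, physical=[A,B,C,D,E,j], logical=[A,B,C,D,E,j]
After op 2 (rotate(+3)): offset=3, physical=[A,B,C,D,E,j], logical=[D,E,j,A,B,C]
After op 3 (rotate(-3)): offset=0, physical=[A,B,C,D,E,j], logical=[A,B,C,D,E,j]
After op 4 (swap(1, 0)): offset=0, physical=[B,A,C,D,E,j], logical=[B,A,C,D,E,j]
After op 5 (swap(2, 3)): offset=0, physical=[B,A,D,C,E,j], logical=[B,A,D,C,E,j]
After op 6 (rotate(+1)): offset=1, physical=[B,A,D,C,E,j], logical=[A,D,C,E,j,B]
After op 7 (swap(1, 3)): offset=1, physical=[B,A,E,C,D,j], logical=[A,E,C,D,j,B]
After op 8 (swap(3, 0)): offset=1, physical=[B,D,E,C,A,j], logical=[D,E,C,A,j,B]

Answer: A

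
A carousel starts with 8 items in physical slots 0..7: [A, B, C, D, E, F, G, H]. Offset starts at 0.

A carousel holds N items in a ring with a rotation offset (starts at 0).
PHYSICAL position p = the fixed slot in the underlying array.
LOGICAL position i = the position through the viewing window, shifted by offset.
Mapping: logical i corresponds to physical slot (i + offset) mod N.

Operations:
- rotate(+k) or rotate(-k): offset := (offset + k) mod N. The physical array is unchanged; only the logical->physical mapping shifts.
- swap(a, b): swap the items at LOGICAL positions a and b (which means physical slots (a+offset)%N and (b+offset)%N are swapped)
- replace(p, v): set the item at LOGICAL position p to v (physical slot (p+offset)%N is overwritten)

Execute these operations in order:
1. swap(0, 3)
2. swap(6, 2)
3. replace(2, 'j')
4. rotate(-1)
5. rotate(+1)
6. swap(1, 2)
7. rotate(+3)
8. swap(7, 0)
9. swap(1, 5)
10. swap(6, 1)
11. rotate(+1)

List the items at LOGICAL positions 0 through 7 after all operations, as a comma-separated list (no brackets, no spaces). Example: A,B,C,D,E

Answer: j,F,C,H,E,D,A,B

Derivation:
After op 1 (swap(0, 3)): offset=0, physical=[D,B,C,A,E,F,G,H], logical=[D,B,C,A,E,F,G,H]
After op 2 (swap(6, 2)): offset=0, physical=[D,B,G,A,E,F,C,H], logical=[D,B,G,A,E,F,C,H]
After op 3 (replace(2, 'j')): offset=0, physical=[D,B,j,A,E,F,C,H], logical=[D,B,j,A,E,F,C,H]
After op 4 (rotate(-1)): offset=7, physical=[D,B,j,A,E,F,C,H], logical=[H,D,B,j,A,E,F,C]
After op 5 (rotate(+1)): offset=0, physical=[D,B,j,A,E,F,C,H], logical=[D,B,j,A,E,F,C,H]
After op 6 (swap(1, 2)): offset=0, physical=[D,j,B,A,E,F,C,H], logical=[D,j,B,A,E,F,C,H]
After op 7 (rotate(+3)): offset=3, physical=[D,j,B,A,E,F,C,H], logical=[A,E,F,C,H,D,j,B]
After op 8 (swap(7, 0)): offset=3, physical=[D,j,A,B,E,F,C,H], logical=[B,E,F,C,H,D,j,A]
After op 9 (swap(1, 5)): offset=3, physical=[E,j,A,B,D,F,C,H], logical=[B,D,F,C,H,E,j,A]
After op 10 (swap(6, 1)): offset=3, physical=[E,D,A,B,j,F,C,H], logical=[B,j,F,C,H,E,D,A]
After op 11 (rotate(+1)): offset=4, physical=[E,D,A,B,j,F,C,H], logical=[j,F,C,H,E,D,A,B]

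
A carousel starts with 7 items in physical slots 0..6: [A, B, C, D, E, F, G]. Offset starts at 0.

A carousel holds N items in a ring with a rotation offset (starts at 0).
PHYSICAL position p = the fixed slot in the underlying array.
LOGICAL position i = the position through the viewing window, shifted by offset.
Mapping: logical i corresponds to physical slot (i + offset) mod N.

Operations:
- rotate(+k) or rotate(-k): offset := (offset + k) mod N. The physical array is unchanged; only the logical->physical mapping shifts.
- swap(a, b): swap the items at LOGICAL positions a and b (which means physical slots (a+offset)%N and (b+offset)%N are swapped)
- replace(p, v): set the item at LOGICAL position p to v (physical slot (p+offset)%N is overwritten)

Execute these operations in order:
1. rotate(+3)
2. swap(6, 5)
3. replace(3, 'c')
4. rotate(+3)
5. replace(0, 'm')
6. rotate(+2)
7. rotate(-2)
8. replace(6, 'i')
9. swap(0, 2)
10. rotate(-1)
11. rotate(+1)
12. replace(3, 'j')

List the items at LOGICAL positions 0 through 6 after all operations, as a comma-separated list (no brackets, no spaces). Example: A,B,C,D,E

Answer: C,A,m,j,D,E,i

Derivation:
After op 1 (rotate(+3)): offset=3, physical=[A,B,C,D,E,F,G], logical=[D,E,F,G,A,B,C]
After op 2 (swap(6, 5)): offset=3, physical=[A,C,B,D,E,F,G], logical=[D,E,F,G,A,C,B]
After op 3 (replace(3, 'c')): offset=3, physical=[A,C,B,D,E,F,c], logical=[D,E,F,c,A,C,B]
After op 4 (rotate(+3)): offset=6, physical=[A,C,B,D,E,F,c], logical=[c,A,C,B,D,E,F]
After op 5 (replace(0, 'm')): offset=6, physical=[A,C,B,D,E,F,m], logical=[m,A,C,B,D,E,F]
After op 6 (rotate(+2)): offset=1, physical=[A,C,B,D,E,F,m], logical=[C,B,D,E,F,m,A]
After op 7 (rotate(-2)): offset=6, physical=[A,C,B,D,E,F,m], logical=[m,A,C,B,D,E,F]
After op 8 (replace(6, 'i')): offset=6, physical=[A,C,B,D,E,i,m], logical=[m,A,C,B,D,E,i]
After op 9 (swap(0, 2)): offset=6, physical=[A,m,B,D,E,i,C], logical=[C,A,m,B,D,E,i]
After op 10 (rotate(-1)): offset=5, physical=[A,m,B,D,E,i,C], logical=[i,C,A,m,B,D,E]
After op 11 (rotate(+1)): offset=6, physical=[A,m,B,D,E,i,C], logical=[C,A,m,B,D,E,i]
After op 12 (replace(3, 'j')): offset=6, physical=[A,m,j,D,E,i,C], logical=[C,A,m,j,D,E,i]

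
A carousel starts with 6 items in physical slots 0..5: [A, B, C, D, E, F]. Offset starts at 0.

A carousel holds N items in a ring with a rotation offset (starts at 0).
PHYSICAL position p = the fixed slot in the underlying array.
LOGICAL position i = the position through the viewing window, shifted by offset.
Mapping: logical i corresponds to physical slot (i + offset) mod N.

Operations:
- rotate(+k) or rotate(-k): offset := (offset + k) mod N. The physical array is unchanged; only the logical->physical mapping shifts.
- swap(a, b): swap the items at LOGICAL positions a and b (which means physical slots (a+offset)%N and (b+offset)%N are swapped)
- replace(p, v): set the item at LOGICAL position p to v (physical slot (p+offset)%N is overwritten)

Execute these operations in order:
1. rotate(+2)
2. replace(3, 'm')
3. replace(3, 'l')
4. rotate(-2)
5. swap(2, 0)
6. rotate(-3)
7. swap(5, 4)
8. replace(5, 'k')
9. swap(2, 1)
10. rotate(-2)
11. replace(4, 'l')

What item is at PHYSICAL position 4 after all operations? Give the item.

Answer: l

Derivation:
After op 1 (rotate(+2)): offset=2, physical=[A,B,C,D,E,F], logical=[C,D,E,F,A,B]
After op 2 (replace(3, 'm')): offset=2, physical=[A,B,C,D,E,m], logical=[C,D,E,m,A,B]
After op 3 (replace(3, 'l')): offset=2, physical=[A,B,C,D,E,l], logical=[C,D,E,l,A,B]
After op 4 (rotate(-2)): offset=0, physical=[A,B,C,D,E,l], logical=[A,B,C,D,E,l]
After op 5 (swap(2, 0)): offset=0, physical=[C,B,A,D,E,l], logical=[C,B,A,D,E,l]
After op 6 (rotate(-3)): offset=3, physical=[C,B,A,D,E,l], logical=[D,E,l,C,B,A]
After op 7 (swap(5, 4)): offset=3, physical=[C,A,B,D,E,l], logical=[D,E,l,C,A,B]
After op 8 (replace(5, 'k')): offset=3, physical=[C,A,k,D,E,l], logical=[D,E,l,C,A,k]
After op 9 (swap(2, 1)): offset=3, physical=[C,A,k,D,l,E], logical=[D,l,E,C,A,k]
After op 10 (rotate(-2)): offset=1, physical=[C,A,k,D,l,E], logical=[A,k,D,l,E,C]
After op 11 (replace(4, 'l')): offset=1, physical=[C,A,k,D,l,l], logical=[A,k,D,l,l,C]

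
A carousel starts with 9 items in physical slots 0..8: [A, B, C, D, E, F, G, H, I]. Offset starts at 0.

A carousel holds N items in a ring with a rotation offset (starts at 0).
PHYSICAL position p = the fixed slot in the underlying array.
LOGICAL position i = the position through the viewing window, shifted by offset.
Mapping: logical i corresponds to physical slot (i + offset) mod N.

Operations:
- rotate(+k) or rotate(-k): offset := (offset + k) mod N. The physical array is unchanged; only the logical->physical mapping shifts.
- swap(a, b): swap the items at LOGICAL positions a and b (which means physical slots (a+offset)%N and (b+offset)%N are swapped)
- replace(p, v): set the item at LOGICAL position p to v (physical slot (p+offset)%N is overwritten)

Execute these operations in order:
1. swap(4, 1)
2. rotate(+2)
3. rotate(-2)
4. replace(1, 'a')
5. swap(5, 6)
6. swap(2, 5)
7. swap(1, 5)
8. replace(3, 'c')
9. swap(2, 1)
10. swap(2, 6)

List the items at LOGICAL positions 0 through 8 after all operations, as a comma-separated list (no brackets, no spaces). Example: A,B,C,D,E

After op 1 (swap(4, 1)): offset=0, physical=[A,E,C,D,B,F,G,H,I], logical=[A,E,C,D,B,F,G,H,I]
After op 2 (rotate(+2)): offset=2, physical=[A,E,C,D,B,F,G,H,I], logical=[C,D,B,F,G,H,I,A,E]
After op 3 (rotate(-2)): offset=0, physical=[A,E,C,D,B,F,G,H,I], logical=[A,E,C,D,B,F,G,H,I]
After op 4 (replace(1, 'a')): offset=0, physical=[A,a,C,D,B,F,G,H,I], logical=[A,a,C,D,B,F,G,H,I]
After op 5 (swap(5, 6)): offset=0, physical=[A,a,C,D,B,G,F,H,I], logical=[A,a,C,D,B,G,F,H,I]
After op 6 (swap(2, 5)): offset=0, physical=[A,a,G,D,B,C,F,H,I], logical=[A,a,G,D,B,C,F,H,I]
After op 7 (swap(1, 5)): offset=0, physical=[A,C,G,D,B,a,F,H,I], logical=[A,C,G,D,B,a,F,H,I]
After op 8 (replace(3, 'c')): offset=0, physical=[A,C,G,c,B,a,F,H,I], logical=[A,C,G,c,B,a,F,H,I]
After op 9 (swap(2, 1)): offset=0, physical=[A,G,C,c,B,a,F,H,I], logical=[A,G,C,c,B,a,F,H,I]
After op 10 (swap(2, 6)): offset=0, physical=[A,G,F,c,B,a,C,H,I], logical=[A,G,F,c,B,a,C,H,I]

Answer: A,G,F,c,B,a,C,H,I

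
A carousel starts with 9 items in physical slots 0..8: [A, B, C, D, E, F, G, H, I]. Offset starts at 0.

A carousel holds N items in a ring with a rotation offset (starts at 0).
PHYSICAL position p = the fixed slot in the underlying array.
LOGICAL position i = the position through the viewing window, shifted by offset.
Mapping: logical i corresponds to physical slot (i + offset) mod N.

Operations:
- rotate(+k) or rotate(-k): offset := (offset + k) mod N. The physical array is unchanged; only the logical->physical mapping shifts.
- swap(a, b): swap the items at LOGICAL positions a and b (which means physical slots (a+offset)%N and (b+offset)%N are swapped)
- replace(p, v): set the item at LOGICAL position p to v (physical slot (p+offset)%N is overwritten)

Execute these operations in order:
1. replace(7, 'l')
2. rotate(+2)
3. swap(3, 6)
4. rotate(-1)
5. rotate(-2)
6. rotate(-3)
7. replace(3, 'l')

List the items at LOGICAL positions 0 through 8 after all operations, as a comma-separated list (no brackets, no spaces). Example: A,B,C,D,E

Answer: I,G,l,l,A,B,C,D,E

Derivation:
After op 1 (replace(7, 'l')): offset=0, physical=[A,B,C,D,E,F,G,l,I], logical=[A,B,C,D,E,F,G,l,I]
After op 2 (rotate(+2)): offset=2, physical=[A,B,C,D,E,F,G,l,I], logical=[C,D,E,F,G,l,I,A,B]
After op 3 (swap(3, 6)): offset=2, physical=[A,B,C,D,E,I,G,l,F], logical=[C,D,E,I,G,l,F,A,B]
After op 4 (rotate(-1)): offset=1, physical=[A,B,C,D,E,I,G,l,F], logical=[B,C,D,E,I,G,l,F,A]
After op 5 (rotate(-2)): offset=8, physical=[A,B,C,D,E,I,G,l,F], logical=[F,A,B,C,D,E,I,G,l]
After op 6 (rotate(-3)): offset=5, physical=[A,B,C,D,E,I,G,l,F], logical=[I,G,l,F,A,B,C,D,E]
After op 7 (replace(3, 'l')): offset=5, physical=[A,B,C,D,E,I,G,l,l], logical=[I,G,l,l,A,B,C,D,E]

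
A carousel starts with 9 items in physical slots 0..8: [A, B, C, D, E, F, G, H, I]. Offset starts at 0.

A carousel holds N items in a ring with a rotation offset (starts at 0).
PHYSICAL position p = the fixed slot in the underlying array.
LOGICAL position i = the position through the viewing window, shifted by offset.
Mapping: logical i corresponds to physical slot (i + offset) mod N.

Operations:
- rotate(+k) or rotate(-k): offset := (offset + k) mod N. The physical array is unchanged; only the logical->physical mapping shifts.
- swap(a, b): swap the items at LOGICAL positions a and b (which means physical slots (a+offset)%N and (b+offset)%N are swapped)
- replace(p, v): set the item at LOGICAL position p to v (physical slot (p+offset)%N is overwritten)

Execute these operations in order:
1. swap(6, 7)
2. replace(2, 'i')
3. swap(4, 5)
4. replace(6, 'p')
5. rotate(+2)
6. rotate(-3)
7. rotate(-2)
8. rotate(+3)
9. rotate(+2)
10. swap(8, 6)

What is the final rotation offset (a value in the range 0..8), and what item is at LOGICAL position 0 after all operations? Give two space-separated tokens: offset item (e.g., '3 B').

Answer: 2 i

Derivation:
After op 1 (swap(6, 7)): offset=0, physical=[A,B,C,D,E,F,H,G,I], logical=[A,B,C,D,E,F,H,G,I]
After op 2 (replace(2, 'i')): offset=0, physical=[A,B,i,D,E,F,H,G,I], logical=[A,B,i,D,E,F,H,G,I]
After op 3 (swap(4, 5)): offset=0, physical=[A,B,i,D,F,E,H,G,I], logical=[A,B,i,D,F,E,H,G,I]
After op 4 (replace(6, 'p')): offset=0, physical=[A,B,i,D,F,E,p,G,I], logical=[A,B,i,D,F,E,p,G,I]
After op 5 (rotate(+2)): offset=2, physical=[A,B,i,D,F,E,p,G,I], logical=[i,D,F,E,p,G,I,A,B]
After op 6 (rotate(-3)): offset=8, physical=[A,B,i,D,F,E,p,G,I], logical=[I,A,B,i,D,F,E,p,G]
After op 7 (rotate(-2)): offset=6, physical=[A,B,i,D,F,E,p,G,I], logical=[p,G,I,A,B,i,D,F,E]
After op 8 (rotate(+3)): offset=0, physical=[A,B,i,D,F,E,p,G,I], logical=[A,B,i,D,F,E,p,G,I]
After op 9 (rotate(+2)): offset=2, physical=[A,B,i,D,F,E,p,G,I], logical=[i,D,F,E,p,G,I,A,B]
After op 10 (swap(8, 6)): offset=2, physical=[A,I,i,D,F,E,p,G,B], logical=[i,D,F,E,p,G,B,A,I]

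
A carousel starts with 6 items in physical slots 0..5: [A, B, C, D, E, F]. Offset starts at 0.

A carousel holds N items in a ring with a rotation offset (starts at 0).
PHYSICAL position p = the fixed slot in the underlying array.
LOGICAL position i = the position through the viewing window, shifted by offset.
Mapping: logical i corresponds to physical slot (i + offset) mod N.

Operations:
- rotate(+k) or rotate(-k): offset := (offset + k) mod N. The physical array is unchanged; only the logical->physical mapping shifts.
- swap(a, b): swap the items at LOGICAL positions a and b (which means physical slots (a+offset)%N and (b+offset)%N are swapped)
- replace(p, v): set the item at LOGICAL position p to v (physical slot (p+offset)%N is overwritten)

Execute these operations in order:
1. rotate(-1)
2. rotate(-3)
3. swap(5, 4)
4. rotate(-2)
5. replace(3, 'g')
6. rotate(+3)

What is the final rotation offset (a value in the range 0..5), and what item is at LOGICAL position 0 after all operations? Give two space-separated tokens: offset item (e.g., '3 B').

After op 1 (rotate(-1)): offset=5, physical=[A,B,C,D,E,F], logical=[F,A,B,C,D,E]
After op 2 (rotate(-3)): offset=2, physical=[A,B,C,D,E,F], logical=[C,D,E,F,A,B]
After op 3 (swap(5, 4)): offset=2, physical=[B,A,C,D,E,F], logical=[C,D,E,F,B,A]
After op 4 (rotate(-2)): offset=0, physical=[B,A,C,D,E,F], logical=[B,A,C,D,E,F]
After op 5 (replace(3, 'g')): offset=0, physical=[B,A,C,g,E,F], logical=[B,A,C,g,E,F]
After op 6 (rotate(+3)): offset=3, physical=[B,A,C,g,E,F], logical=[g,E,F,B,A,C]

Answer: 3 g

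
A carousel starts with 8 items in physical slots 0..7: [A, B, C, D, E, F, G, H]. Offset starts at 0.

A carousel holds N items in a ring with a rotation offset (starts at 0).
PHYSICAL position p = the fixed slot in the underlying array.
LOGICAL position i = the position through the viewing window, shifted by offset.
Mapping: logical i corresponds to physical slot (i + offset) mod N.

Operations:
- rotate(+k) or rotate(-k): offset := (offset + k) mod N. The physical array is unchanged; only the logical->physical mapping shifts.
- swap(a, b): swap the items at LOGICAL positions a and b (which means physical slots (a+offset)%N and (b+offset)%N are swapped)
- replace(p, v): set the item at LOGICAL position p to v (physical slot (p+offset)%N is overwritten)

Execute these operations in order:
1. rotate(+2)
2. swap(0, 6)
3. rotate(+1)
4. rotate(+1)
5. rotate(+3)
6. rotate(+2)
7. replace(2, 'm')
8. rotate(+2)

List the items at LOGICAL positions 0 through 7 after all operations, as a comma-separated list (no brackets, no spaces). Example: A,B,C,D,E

Answer: m,E,F,G,H,C,B,A

Derivation:
After op 1 (rotate(+2)): offset=2, physical=[A,B,C,D,E,F,G,H], logical=[C,D,E,F,G,H,A,B]
After op 2 (swap(0, 6)): offset=2, physical=[C,B,A,D,E,F,G,H], logical=[A,D,E,F,G,H,C,B]
After op 3 (rotate(+1)): offset=3, physical=[C,B,A,D,E,F,G,H], logical=[D,E,F,G,H,C,B,A]
After op 4 (rotate(+1)): offset=4, physical=[C,B,A,D,E,F,G,H], logical=[E,F,G,H,C,B,A,D]
After op 5 (rotate(+3)): offset=7, physical=[C,B,A,D,E,F,G,H], logical=[H,C,B,A,D,E,F,G]
After op 6 (rotate(+2)): offset=1, physical=[C,B,A,D,E,F,G,H], logical=[B,A,D,E,F,G,H,C]
After op 7 (replace(2, 'm')): offset=1, physical=[C,B,A,m,E,F,G,H], logical=[B,A,m,E,F,G,H,C]
After op 8 (rotate(+2)): offset=3, physical=[C,B,A,m,E,F,G,H], logical=[m,E,F,G,H,C,B,A]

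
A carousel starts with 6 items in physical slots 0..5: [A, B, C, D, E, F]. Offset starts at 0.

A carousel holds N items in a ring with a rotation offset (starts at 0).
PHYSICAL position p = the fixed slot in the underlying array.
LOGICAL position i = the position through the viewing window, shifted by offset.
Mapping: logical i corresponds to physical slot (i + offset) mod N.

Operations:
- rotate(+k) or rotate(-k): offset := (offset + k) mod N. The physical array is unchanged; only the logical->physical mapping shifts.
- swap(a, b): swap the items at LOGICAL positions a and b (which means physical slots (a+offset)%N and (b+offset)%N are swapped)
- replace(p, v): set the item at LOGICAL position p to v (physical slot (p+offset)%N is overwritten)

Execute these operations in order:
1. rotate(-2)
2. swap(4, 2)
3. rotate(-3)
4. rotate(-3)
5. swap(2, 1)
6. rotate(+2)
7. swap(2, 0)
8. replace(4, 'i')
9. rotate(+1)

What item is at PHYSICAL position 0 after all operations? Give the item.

Answer: A

Derivation:
After op 1 (rotate(-2)): offset=4, physical=[A,B,C,D,E,F], logical=[E,F,A,B,C,D]
After op 2 (swap(4, 2)): offset=4, physical=[C,B,A,D,E,F], logical=[E,F,C,B,A,D]
After op 3 (rotate(-3)): offset=1, physical=[C,B,A,D,E,F], logical=[B,A,D,E,F,C]
After op 4 (rotate(-3)): offset=4, physical=[C,B,A,D,E,F], logical=[E,F,C,B,A,D]
After op 5 (swap(2, 1)): offset=4, physical=[F,B,A,D,E,C], logical=[E,C,F,B,A,D]
After op 6 (rotate(+2)): offset=0, physical=[F,B,A,D,E,C], logical=[F,B,A,D,E,C]
After op 7 (swap(2, 0)): offset=0, physical=[A,B,F,D,E,C], logical=[A,B,F,D,E,C]
After op 8 (replace(4, 'i')): offset=0, physical=[A,B,F,D,i,C], logical=[A,B,F,D,i,C]
After op 9 (rotate(+1)): offset=1, physical=[A,B,F,D,i,C], logical=[B,F,D,i,C,A]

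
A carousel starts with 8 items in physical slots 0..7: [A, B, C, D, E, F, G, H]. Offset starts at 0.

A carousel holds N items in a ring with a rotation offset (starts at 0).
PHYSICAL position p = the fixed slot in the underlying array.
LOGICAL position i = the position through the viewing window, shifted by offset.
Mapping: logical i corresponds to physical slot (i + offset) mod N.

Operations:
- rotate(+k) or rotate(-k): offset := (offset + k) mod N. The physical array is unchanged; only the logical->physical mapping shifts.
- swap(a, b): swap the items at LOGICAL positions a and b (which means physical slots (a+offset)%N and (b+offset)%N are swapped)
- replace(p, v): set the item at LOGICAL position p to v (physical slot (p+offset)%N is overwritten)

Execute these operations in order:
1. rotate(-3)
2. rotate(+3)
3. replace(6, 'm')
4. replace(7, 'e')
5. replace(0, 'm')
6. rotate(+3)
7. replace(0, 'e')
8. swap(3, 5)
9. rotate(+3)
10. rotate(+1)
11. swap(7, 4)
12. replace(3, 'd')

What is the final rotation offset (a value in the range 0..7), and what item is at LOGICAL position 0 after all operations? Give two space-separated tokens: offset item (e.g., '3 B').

Answer: 7 e

Derivation:
After op 1 (rotate(-3)): offset=5, physical=[A,B,C,D,E,F,G,H], logical=[F,G,H,A,B,C,D,E]
After op 2 (rotate(+3)): offset=0, physical=[A,B,C,D,E,F,G,H], logical=[A,B,C,D,E,F,G,H]
After op 3 (replace(6, 'm')): offset=0, physical=[A,B,C,D,E,F,m,H], logical=[A,B,C,D,E,F,m,H]
After op 4 (replace(7, 'e')): offset=0, physical=[A,B,C,D,E,F,m,e], logical=[A,B,C,D,E,F,m,e]
After op 5 (replace(0, 'm')): offset=0, physical=[m,B,C,D,E,F,m,e], logical=[m,B,C,D,E,F,m,e]
After op 6 (rotate(+3)): offset=3, physical=[m,B,C,D,E,F,m,e], logical=[D,E,F,m,e,m,B,C]
After op 7 (replace(0, 'e')): offset=3, physical=[m,B,C,e,E,F,m,e], logical=[e,E,F,m,e,m,B,C]
After op 8 (swap(3, 5)): offset=3, physical=[m,B,C,e,E,F,m,e], logical=[e,E,F,m,e,m,B,C]
After op 9 (rotate(+3)): offset=6, physical=[m,B,C,e,E,F,m,e], logical=[m,e,m,B,C,e,E,F]
After op 10 (rotate(+1)): offset=7, physical=[m,B,C,e,E,F,m,e], logical=[e,m,B,C,e,E,F,m]
After op 11 (swap(7, 4)): offset=7, physical=[m,B,C,m,E,F,e,e], logical=[e,m,B,C,m,E,F,e]
After op 12 (replace(3, 'd')): offset=7, physical=[m,B,d,m,E,F,e,e], logical=[e,m,B,d,m,E,F,e]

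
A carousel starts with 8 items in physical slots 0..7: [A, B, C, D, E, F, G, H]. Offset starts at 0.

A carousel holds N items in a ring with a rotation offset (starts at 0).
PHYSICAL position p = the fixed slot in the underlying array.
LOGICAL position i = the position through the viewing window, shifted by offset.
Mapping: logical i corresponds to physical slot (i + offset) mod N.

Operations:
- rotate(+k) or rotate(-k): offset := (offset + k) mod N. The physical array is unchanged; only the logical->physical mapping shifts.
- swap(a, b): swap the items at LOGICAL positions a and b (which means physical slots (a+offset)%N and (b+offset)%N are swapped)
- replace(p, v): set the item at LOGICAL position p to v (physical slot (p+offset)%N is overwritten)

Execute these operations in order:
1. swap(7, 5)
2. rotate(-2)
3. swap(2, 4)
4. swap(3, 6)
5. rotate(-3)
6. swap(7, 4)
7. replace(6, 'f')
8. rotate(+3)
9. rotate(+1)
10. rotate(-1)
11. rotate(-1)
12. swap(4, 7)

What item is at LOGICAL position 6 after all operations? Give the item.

Answer: D

Derivation:
After op 1 (swap(7, 5)): offset=0, physical=[A,B,C,D,E,H,G,F], logical=[A,B,C,D,E,H,G,F]
After op 2 (rotate(-2)): offset=6, physical=[A,B,C,D,E,H,G,F], logical=[G,F,A,B,C,D,E,H]
After op 3 (swap(2, 4)): offset=6, physical=[C,B,A,D,E,H,G,F], logical=[G,F,C,B,A,D,E,H]
After op 4 (swap(3, 6)): offset=6, physical=[C,E,A,D,B,H,G,F], logical=[G,F,C,E,A,D,B,H]
After op 5 (rotate(-3)): offset=3, physical=[C,E,A,D,B,H,G,F], logical=[D,B,H,G,F,C,E,A]
After op 6 (swap(7, 4)): offset=3, physical=[C,E,F,D,B,H,G,A], logical=[D,B,H,G,A,C,E,F]
After op 7 (replace(6, 'f')): offset=3, physical=[C,f,F,D,B,H,G,A], logical=[D,B,H,G,A,C,f,F]
After op 8 (rotate(+3)): offset=6, physical=[C,f,F,D,B,H,G,A], logical=[G,A,C,f,F,D,B,H]
After op 9 (rotate(+1)): offset=7, physical=[C,f,F,D,B,H,G,A], logical=[A,C,f,F,D,B,H,G]
After op 10 (rotate(-1)): offset=6, physical=[C,f,F,D,B,H,G,A], logical=[G,A,C,f,F,D,B,H]
After op 11 (rotate(-1)): offset=5, physical=[C,f,F,D,B,H,G,A], logical=[H,G,A,C,f,F,D,B]
After op 12 (swap(4, 7)): offset=5, physical=[C,B,F,D,f,H,G,A], logical=[H,G,A,C,B,F,D,f]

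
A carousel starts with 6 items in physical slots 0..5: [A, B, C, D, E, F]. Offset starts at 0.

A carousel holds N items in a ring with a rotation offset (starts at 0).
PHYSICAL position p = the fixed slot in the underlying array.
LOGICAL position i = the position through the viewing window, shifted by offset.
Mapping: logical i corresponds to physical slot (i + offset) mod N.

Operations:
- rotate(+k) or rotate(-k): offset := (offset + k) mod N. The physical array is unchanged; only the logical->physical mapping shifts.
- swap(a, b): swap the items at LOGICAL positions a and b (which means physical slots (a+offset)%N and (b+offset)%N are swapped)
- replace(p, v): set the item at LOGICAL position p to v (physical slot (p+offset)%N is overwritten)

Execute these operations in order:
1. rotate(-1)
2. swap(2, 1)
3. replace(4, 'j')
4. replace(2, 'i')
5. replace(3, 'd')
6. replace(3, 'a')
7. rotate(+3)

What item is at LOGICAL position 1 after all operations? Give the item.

Answer: j

Derivation:
After op 1 (rotate(-1)): offset=5, physical=[A,B,C,D,E,F], logical=[F,A,B,C,D,E]
After op 2 (swap(2, 1)): offset=5, physical=[B,A,C,D,E,F], logical=[F,B,A,C,D,E]
After op 3 (replace(4, 'j')): offset=5, physical=[B,A,C,j,E,F], logical=[F,B,A,C,j,E]
After op 4 (replace(2, 'i')): offset=5, physical=[B,i,C,j,E,F], logical=[F,B,i,C,j,E]
After op 5 (replace(3, 'd')): offset=5, physical=[B,i,d,j,E,F], logical=[F,B,i,d,j,E]
After op 6 (replace(3, 'a')): offset=5, physical=[B,i,a,j,E,F], logical=[F,B,i,a,j,E]
After op 7 (rotate(+3)): offset=2, physical=[B,i,a,j,E,F], logical=[a,j,E,F,B,i]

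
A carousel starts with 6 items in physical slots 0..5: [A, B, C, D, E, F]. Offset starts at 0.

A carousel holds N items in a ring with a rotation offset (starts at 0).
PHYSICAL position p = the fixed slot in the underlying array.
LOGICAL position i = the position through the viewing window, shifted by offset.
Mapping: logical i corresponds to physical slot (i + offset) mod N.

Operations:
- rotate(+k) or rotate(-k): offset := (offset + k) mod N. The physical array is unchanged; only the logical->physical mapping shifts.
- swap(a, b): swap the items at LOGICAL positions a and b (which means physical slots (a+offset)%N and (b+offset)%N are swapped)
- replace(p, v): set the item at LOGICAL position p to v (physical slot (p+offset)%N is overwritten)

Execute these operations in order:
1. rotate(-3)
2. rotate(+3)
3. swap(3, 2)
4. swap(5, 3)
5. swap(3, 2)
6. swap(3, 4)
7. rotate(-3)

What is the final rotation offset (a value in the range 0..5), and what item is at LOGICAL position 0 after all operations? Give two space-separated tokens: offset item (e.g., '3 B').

Answer: 3 E

Derivation:
After op 1 (rotate(-3)): offset=3, physical=[A,B,C,D,E,F], logical=[D,E,F,A,B,C]
After op 2 (rotate(+3)): offset=0, physical=[A,B,C,D,E,F], logical=[A,B,C,D,E,F]
After op 3 (swap(3, 2)): offset=0, physical=[A,B,D,C,E,F], logical=[A,B,D,C,E,F]
After op 4 (swap(5, 3)): offset=0, physical=[A,B,D,F,E,C], logical=[A,B,D,F,E,C]
After op 5 (swap(3, 2)): offset=0, physical=[A,B,F,D,E,C], logical=[A,B,F,D,E,C]
After op 6 (swap(3, 4)): offset=0, physical=[A,B,F,E,D,C], logical=[A,B,F,E,D,C]
After op 7 (rotate(-3)): offset=3, physical=[A,B,F,E,D,C], logical=[E,D,C,A,B,F]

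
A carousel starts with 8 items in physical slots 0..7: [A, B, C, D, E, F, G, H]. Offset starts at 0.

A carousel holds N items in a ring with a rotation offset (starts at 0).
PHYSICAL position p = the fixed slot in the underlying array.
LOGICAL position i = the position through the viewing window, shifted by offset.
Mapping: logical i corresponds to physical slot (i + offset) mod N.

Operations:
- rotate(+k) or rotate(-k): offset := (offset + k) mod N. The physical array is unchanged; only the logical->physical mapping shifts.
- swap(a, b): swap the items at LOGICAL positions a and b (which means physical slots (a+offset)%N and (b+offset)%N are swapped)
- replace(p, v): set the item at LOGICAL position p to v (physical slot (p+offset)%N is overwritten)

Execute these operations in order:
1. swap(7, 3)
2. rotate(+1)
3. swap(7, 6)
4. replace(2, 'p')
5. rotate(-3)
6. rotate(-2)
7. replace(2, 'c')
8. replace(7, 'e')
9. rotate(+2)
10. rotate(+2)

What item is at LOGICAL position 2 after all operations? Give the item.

After op 1 (swap(7, 3)): offset=0, physical=[A,B,C,H,E,F,G,D], logical=[A,B,C,H,E,F,G,D]
After op 2 (rotate(+1)): offset=1, physical=[A,B,C,H,E,F,G,D], logical=[B,C,H,E,F,G,D,A]
After op 3 (swap(7, 6)): offset=1, physical=[D,B,C,H,E,F,G,A], logical=[B,C,H,E,F,G,A,D]
After op 4 (replace(2, 'p')): offset=1, physical=[D,B,C,p,E,F,G,A], logical=[B,C,p,E,F,G,A,D]
After op 5 (rotate(-3)): offset=6, physical=[D,B,C,p,E,F,G,A], logical=[G,A,D,B,C,p,E,F]
After op 6 (rotate(-2)): offset=4, physical=[D,B,C,p,E,F,G,A], logical=[E,F,G,A,D,B,C,p]
After op 7 (replace(2, 'c')): offset=4, physical=[D,B,C,p,E,F,c,A], logical=[E,F,c,A,D,B,C,p]
After op 8 (replace(7, 'e')): offset=4, physical=[D,B,C,e,E,F,c,A], logical=[E,F,c,A,D,B,C,e]
After op 9 (rotate(+2)): offset=6, physical=[D,B,C,e,E,F,c,A], logical=[c,A,D,B,C,e,E,F]
After op 10 (rotate(+2)): offset=0, physical=[D,B,C,e,E,F,c,A], logical=[D,B,C,e,E,F,c,A]

Answer: C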